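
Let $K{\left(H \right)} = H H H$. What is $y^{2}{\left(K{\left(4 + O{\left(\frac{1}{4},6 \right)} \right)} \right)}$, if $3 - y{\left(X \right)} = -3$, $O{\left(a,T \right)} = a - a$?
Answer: $36$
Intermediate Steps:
$O{\left(a,T \right)} = 0$
$K{\left(H \right)} = H^{3}$ ($K{\left(H \right)} = H^{2} H = H^{3}$)
$y{\left(X \right)} = 6$ ($y{\left(X \right)} = 3 - -3 = 3 + 3 = 6$)
$y^{2}{\left(K{\left(4 + O{\left(\frac{1}{4},6 \right)} \right)} \right)} = 6^{2} = 36$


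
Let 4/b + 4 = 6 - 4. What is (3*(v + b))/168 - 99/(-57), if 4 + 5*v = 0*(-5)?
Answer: 641/380 ≈ 1.6868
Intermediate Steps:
b = -2 (b = 4/(-4 + (6 - 4)) = 4/(-4 + 2) = 4/(-2) = 4*(-½) = -2)
v = -⅘ (v = -⅘ + (0*(-5))/5 = -⅘ + (⅕)*0 = -⅘ + 0 = -⅘ ≈ -0.80000)
(3*(v + b))/168 - 99/(-57) = (3*(-⅘ - 2))/168 - 99/(-57) = (3*(-14/5))*(1/168) - 99*(-1/57) = -42/5*1/168 + 33/19 = -1/20 + 33/19 = 641/380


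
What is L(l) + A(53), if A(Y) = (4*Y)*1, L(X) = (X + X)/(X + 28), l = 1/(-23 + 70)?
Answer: 279206/1317 ≈ 212.00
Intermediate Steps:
l = 1/47 ≈ 0.021277
L(X) = 2*X/(28 + X) (L(X) = (2*X)/(28 + X) = 2*X/(28 + X))
A(Y) = 4*Y
L(l) + A(53) = 2*(1/47)/(28 + 1/47) + 4*53 = 2*(1/47)/(1317/47) + 212 = 2*(1/47)*(47/1317) + 212 = 2/1317 + 212 = 279206/1317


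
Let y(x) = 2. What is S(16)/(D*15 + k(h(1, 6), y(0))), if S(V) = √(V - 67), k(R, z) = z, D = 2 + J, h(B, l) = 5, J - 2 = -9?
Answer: -I*√51/73 ≈ -0.097828*I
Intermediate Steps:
J = -7 (J = 2 - 9 = -7)
D = -5 (D = 2 - 7 = -5)
S(V) = √(-67 + V)
S(16)/(D*15 + k(h(1, 6), y(0))) = √(-67 + 16)/(-5*15 + 2) = √(-51)/(-75 + 2) = (I*√51)/(-73) = (I*√51)*(-1/73) = -I*√51/73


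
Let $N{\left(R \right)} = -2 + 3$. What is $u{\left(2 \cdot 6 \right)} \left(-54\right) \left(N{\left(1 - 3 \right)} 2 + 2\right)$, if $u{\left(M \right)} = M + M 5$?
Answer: $-15552$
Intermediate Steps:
$N{\left(R \right)} = 1$
$u{\left(M \right)} = 6 M$ ($u{\left(M \right)} = M + 5 M = 6 M$)
$u{\left(2 \cdot 6 \right)} \left(-54\right) \left(N{\left(1 - 3 \right)} 2 + 2\right) = 6 \cdot 2 \cdot 6 \left(-54\right) \left(1 \cdot 2 + 2\right) = 6 \cdot 12 \left(-54\right) \left(2 + 2\right) = 72 \left(-54\right) 4 = \left(-3888\right) 4 = -15552$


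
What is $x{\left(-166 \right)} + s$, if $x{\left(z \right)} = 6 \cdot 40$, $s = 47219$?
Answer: $47459$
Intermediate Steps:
$x{\left(z \right)} = 240$
$x{\left(-166 \right)} + s = 240 + 47219 = 47459$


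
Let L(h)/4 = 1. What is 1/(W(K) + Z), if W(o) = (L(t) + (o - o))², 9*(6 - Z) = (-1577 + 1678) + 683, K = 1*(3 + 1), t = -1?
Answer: -9/586 ≈ -0.015358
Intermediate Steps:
L(h) = 4 (L(h) = 4*1 = 4)
K = 4 (K = 1*4 = 4)
Z = -730/9 (Z = 6 - ((-1577 + 1678) + 683)/9 = 6 - (101 + 683)/9 = 6 - ⅑*784 = 6 - 784/9 = -730/9 ≈ -81.111)
W(o) = 16 (W(o) = (4 + (o - o))² = (4 + 0)² = 4² = 16)
1/(W(K) + Z) = 1/(16 - 730/9) = 1/(-586/9) = -9/586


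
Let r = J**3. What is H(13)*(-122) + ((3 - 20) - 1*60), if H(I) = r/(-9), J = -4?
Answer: -8501/9 ≈ -944.56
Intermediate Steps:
r = -64 (r = (-4)**3 = -64)
H(I) = 64/9 (H(I) = -64/(-9) = -64*(-1/9) = 64/9)
H(13)*(-122) + ((3 - 20) - 1*60) = (64/9)*(-122) + ((3 - 20) - 1*60) = -7808/9 + (-17 - 60) = -7808/9 - 77 = -8501/9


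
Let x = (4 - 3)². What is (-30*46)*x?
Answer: -1380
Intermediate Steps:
x = 1 (x = 1² = 1)
(-30*46)*x = -30*46*1 = -1380*1 = -1380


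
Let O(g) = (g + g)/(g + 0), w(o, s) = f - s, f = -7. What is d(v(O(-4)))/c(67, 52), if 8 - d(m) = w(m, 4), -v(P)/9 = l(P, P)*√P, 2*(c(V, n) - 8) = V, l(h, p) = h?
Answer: 38/83 ≈ 0.45783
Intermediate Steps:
w(o, s) = -7 - s
c(V, n) = 8 + V/2
O(g) = 2 (O(g) = (2*g)/g = 2)
v(P) = -9*P^(3/2) (v(P) = -9*P*√P = -9*P^(3/2))
d(m) = 19 (d(m) = 8 - (-7 - 1*4) = 8 - (-7 - 4) = 8 - 1*(-11) = 8 + 11 = 19)
d(v(O(-4)))/c(67, 52) = 19/(8 + (½)*67) = 19/(8 + 67/2) = 19/(83/2) = 19*(2/83) = 38/83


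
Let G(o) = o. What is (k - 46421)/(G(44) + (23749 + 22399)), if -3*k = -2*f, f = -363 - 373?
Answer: -140735/138576 ≈ -1.0156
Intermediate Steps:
f = -736
k = -1472/3 (k = -(-2)*(-736)/3 = -1/3*1472 = -1472/3 ≈ -490.67)
(k - 46421)/(G(44) + (23749 + 22399)) = (-1472/3 - 46421)/(44 + (23749 + 22399)) = -140735/(3*(44 + 46148)) = -140735/3/46192 = -140735/3*1/46192 = -140735/138576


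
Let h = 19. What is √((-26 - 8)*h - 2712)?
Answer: I*√3358 ≈ 57.948*I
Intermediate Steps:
√((-26 - 8)*h - 2712) = √((-26 - 8)*19 - 2712) = √(-34*19 - 2712) = √(-646 - 2712) = √(-3358) = I*√3358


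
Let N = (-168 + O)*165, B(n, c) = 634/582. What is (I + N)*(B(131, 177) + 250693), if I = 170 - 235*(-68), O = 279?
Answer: 2514289990700/291 ≈ 8.6402e+9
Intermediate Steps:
B(n, c) = 317/291 (B(n, c) = 634*(1/582) = 317/291)
N = 18315 (N = (-168 + 279)*165 = 111*165 = 18315)
I = 16150 (I = 170 + 15980 = 16150)
(I + N)*(B(131, 177) + 250693) = (16150 + 18315)*(317/291 + 250693) = 34465*(72951980/291) = 2514289990700/291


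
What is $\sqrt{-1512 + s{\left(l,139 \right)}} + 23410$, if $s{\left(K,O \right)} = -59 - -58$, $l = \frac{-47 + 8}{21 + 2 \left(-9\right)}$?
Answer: $23410 + i \sqrt{1513} \approx 23410.0 + 38.897 i$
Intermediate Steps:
$l = -13$ ($l = - \frac{39}{21 - 18} = - \frac{39}{3} = \left(-39\right) \frac{1}{3} = -13$)
$s{\left(K,O \right)} = -1$ ($s{\left(K,O \right)} = -59 + 58 = -1$)
$\sqrt{-1512 + s{\left(l,139 \right)}} + 23410 = \sqrt{-1512 - 1} + 23410 = \sqrt{-1513} + 23410 = i \sqrt{1513} + 23410 = 23410 + i \sqrt{1513}$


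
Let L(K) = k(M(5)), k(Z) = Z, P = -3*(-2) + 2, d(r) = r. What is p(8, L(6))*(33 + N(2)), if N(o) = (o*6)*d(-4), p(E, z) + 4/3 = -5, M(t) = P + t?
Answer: 95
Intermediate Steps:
P = 8 (P = 6 + 2 = 8)
M(t) = 8 + t
L(K) = 13 (L(K) = 8 + 5 = 13)
p(E, z) = -19/3 (p(E, z) = -4/3 - 5 = -19/3)
N(o) = -24*o (N(o) = (o*6)*(-4) = (6*o)*(-4) = -24*o)
p(8, L(6))*(33 + N(2)) = -19*(33 - 24*2)/3 = -19*(33 - 48)/3 = -19/3*(-15) = 95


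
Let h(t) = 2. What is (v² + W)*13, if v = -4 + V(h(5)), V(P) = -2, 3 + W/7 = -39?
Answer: -3354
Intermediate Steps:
W = -294 (W = -21 + 7*(-39) = -21 - 273 = -294)
v = -6 (v = -4 - 2 = -6)
(v² + W)*13 = ((-6)² - 294)*13 = (36 - 294)*13 = -258*13 = -3354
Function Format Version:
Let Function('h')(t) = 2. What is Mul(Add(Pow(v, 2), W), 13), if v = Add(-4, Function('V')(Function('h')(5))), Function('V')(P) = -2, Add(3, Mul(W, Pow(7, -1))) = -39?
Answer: -3354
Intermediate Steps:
W = -294 (W = Add(-21, Mul(7, -39)) = Add(-21, -273) = -294)
v = -6 (v = Add(-4, -2) = -6)
Mul(Add(Pow(v, 2), W), 13) = Mul(Add(Pow(-6, 2), -294), 13) = Mul(Add(36, -294), 13) = Mul(-258, 13) = -3354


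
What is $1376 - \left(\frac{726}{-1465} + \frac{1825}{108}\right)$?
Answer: $\frac{215115503}{158220} \approx 1359.6$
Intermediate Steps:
$1376 - \left(\frac{726}{-1465} + \frac{1825}{108}\right) = 1376 - \left(726 \left(- \frac{1}{1465}\right) + 1825 \cdot \frac{1}{108}\right) = 1376 - \left(- \frac{726}{1465} + \frac{1825}{108}\right) = 1376 - \frac{2595217}{158220} = \frac{215115503}{158220}$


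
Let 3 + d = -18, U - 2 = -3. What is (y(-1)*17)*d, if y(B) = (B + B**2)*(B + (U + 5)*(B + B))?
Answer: 0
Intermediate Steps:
U = -1 (U = 2 - 3 = -1)
d = -21 (d = -3 - 18 = -21)
y(B) = 9*B*(B + B**2) (y(B) = (B + B**2)*(B + (-1 + 5)*(B + B)) = (B + B**2)*(B + 4*(2*B)) = (B + B**2)*(B + 8*B) = (B + B**2)*(9*B) = 9*B*(B + B**2))
(y(-1)*17)*d = ((9*(-1)**2*(1 - 1))*17)*(-21) = ((9*1*0)*17)*(-21) = (0*17)*(-21) = 0*(-21) = 0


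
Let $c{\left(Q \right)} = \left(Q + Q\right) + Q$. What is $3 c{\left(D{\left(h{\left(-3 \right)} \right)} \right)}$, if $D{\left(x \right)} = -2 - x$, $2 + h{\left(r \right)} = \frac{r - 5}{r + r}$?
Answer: $-12$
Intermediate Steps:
$h{\left(r \right)} = -2 + \frac{-5 + r}{2 r}$ ($h{\left(r \right)} = -2 + \frac{r - 5}{r + r} = -2 + \frac{-5 + r}{2 r}$)
$c{\left(Q \right)} = 3 Q$ ($c{\left(Q \right)} = 2 Q + Q = 3 Q$)
$3 c{\left(D{\left(h{\left(-3 \right)} \right)} \right)} = 3 \cdot 3 \left(-2 - \frac{-5 - -9}{2 \left(-3\right)}\right) = 3 \cdot 3 \left(-2 - \frac{1}{2} \left(- \frac{1}{3}\right) \left(-5 + 9\right)\right) = 3 \cdot 3 \left(-2 - \frac{1}{2} \left(- \frac{1}{3}\right) 4\right) = 3 \cdot 3 \left(-2 - - \frac{2}{3}\right) = 3 \cdot 3 \left(-2 + \frac{2}{3}\right) = 3 \cdot 3 \left(- \frac{4}{3}\right) = 3 \left(-4\right) = -12$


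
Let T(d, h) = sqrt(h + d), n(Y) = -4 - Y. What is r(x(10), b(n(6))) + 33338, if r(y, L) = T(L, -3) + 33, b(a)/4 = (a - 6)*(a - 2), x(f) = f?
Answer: 33371 + 3*sqrt(85) ≈ 33399.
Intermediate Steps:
b(a) = 4*(-6 + a)*(-2 + a) (b(a) = 4*((a - 6)*(a - 2)) = 4*((-6 + a)*(-2 + a)) = 4*(-6 + a)*(-2 + a))
T(d, h) = sqrt(d + h)
r(y, L) = 33 + sqrt(-3 + L) (r(y, L) = sqrt(L - 3) + 33 = sqrt(-3 + L) + 33 = 33 + sqrt(-3 + L))
r(x(10), b(n(6))) + 33338 = (33 + sqrt(-3 + (48 - 32*(-4 - 1*6) + 4*(-4 - 1*6)**2))) + 33338 = (33 + sqrt(-3 + (48 - 32*(-4 - 6) + 4*(-4 - 6)**2))) + 33338 = (33 + sqrt(-3 + (48 - 32*(-10) + 4*(-10)**2))) + 33338 = (33 + sqrt(-3 + (48 + 320 + 4*100))) + 33338 = (33 + sqrt(-3 + (48 + 320 + 400))) + 33338 = (33 + sqrt(-3 + 768)) + 33338 = (33 + sqrt(765)) + 33338 = (33 + 3*sqrt(85)) + 33338 = 33371 + 3*sqrt(85)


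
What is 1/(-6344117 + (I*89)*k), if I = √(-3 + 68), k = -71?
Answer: -488009/3095786544248 + 6319*√65/40245225075224 ≈ -1.5637e-7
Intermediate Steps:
I = √65 ≈ 8.0623
1/(-6344117 + (I*89)*k) = 1/(-6344117 + (√65*89)*(-71)) = 1/(-6344117 + (89*√65)*(-71)) = 1/(-6344117 - 6319*√65)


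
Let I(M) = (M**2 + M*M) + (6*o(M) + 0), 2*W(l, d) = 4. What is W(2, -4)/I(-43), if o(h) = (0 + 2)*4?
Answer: 1/1873 ≈ 0.00053390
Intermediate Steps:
o(h) = 8 (o(h) = 2*4 = 8)
W(l, d) = 2 (W(l, d) = (1/2)*4 = 2)
I(M) = 48 + 2*M**2 (I(M) = (M**2 + M*M) + (6*8 + 0) = (M**2 + M**2) + (48 + 0) = 2*M**2 + 48 = 48 + 2*M**2)
W(2, -4)/I(-43) = 2/(48 + 2*(-43)**2) = 2/(48 + 2*1849) = 2/(48 + 3698) = 2/3746 = (1/3746)*2 = 1/1873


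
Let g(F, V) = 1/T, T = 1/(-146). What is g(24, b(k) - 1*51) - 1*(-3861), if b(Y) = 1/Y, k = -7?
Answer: 3715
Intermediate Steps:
T = -1/146 ≈ -0.0068493
b(Y) = 1/Y
g(F, V) = -146 (g(F, V) = 1/(-1/146) = -146)
g(24, b(k) - 1*51) - 1*(-3861) = -146 - 1*(-3861) = -146 + 3861 = 3715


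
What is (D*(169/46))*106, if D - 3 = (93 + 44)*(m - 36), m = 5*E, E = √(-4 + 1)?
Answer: -44149053/23 + 6135545*I*√3/23 ≈ -1.9195e+6 + 4.6205e+5*I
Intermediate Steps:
E = I*√3 (E = √(-3) = I*√3 ≈ 1.732*I)
m = 5*I*√3 (m = 5*(I*√3) = 5*I*√3 ≈ 8.6602*I)
D = -4929 + 685*I*√3 (D = 3 + (93 + 44)*(5*I*√3 - 36) = 3 + 137*(-36 + 5*I*√3) = 3 + (-4932 + 685*I*√3) = -4929 + 685*I*√3 ≈ -4929.0 + 1186.5*I)
(D*(169/46))*106 = ((-4929 + 685*I*√3)*(169/46))*106 = (-833001/46 + 115765*I*√3/46)*106 = -44149053/23 + 6135545*I*√3/23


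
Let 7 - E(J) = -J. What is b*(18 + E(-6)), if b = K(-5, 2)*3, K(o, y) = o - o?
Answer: 0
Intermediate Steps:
K(o, y) = 0
E(J) = 7 + J (E(J) = 7 - (-1)*J = 7 + J)
b = 0 (b = 0*3 = 0)
b*(18 + E(-6)) = 0*(18 + (7 - 6)) = 0*(18 + 1) = 0*19 = 0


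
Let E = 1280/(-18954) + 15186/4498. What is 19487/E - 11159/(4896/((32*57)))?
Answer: 479292391960/276653427 ≈ 1732.5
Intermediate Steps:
E = 5424577/1639521 (E = 1280*(-1/18954) + 15186*(1/4498) = -640/9477 + 7593/2249 = 5424577/1639521 ≈ 3.3086)
19487/E - 11159/(4896/((32*57))) = 19487/(5424577/1639521) - 11159/(4896/((32*57))) = 19487*(1639521/5424577) - 11159/(4896/1824) = 31949345727/5424577 - 11159/(4896*(1/1824)) = 31949345727/5424577 - 11159/51/19 = 31949345727/5424577 - 11159*19/51 = 31949345727/5424577 - 212021/51 = 479292391960/276653427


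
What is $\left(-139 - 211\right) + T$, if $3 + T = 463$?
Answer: $110$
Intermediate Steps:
$T = 460$ ($T = -3 + 463 = 460$)
$\left(-139 - 211\right) + T = \left(-139 - 211\right) + 460 = -350 + 460 = 110$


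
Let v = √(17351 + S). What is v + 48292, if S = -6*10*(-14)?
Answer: 48292 + √18191 ≈ 48427.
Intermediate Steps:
S = 840 (S = -60*(-14) = 840)
v = √18191 (v = √(17351 + 840) = √18191 ≈ 134.87)
v + 48292 = √18191 + 48292 = 48292 + √18191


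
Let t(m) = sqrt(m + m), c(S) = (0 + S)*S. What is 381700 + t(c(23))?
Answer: 381700 + 23*sqrt(2) ≈ 3.8173e+5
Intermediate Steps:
c(S) = S**2 (c(S) = S*S = S**2)
t(m) = sqrt(2)*sqrt(m) (t(m) = sqrt(2*m) = sqrt(2)*sqrt(m))
381700 + t(c(23)) = 381700 + sqrt(2)*sqrt(23**2) = 381700 + sqrt(2)*sqrt(529) = 381700 + sqrt(2)*23 = 381700 + 23*sqrt(2)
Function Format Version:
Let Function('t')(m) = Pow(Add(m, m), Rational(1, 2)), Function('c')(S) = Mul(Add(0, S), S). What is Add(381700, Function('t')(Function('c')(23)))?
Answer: Add(381700, Mul(23, Pow(2, Rational(1, 2)))) ≈ 3.8173e+5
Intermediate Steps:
Function('c')(S) = Pow(S, 2) (Function('c')(S) = Mul(S, S) = Pow(S, 2))
Function('t')(m) = Mul(Pow(2, Rational(1, 2)), Pow(m, Rational(1, 2))) (Function('t')(m) = Pow(Mul(2, m), Rational(1, 2)) = Mul(Pow(2, Rational(1, 2)), Pow(m, Rational(1, 2))))
Add(381700, Function('t')(Function('c')(23))) = Add(381700, Mul(Pow(2, Rational(1, 2)), Pow(Pow(23, 2), Rational(1, 2)))) = Add(381700, Mul(Pow(2, Rational(1, 2)), Pow(529, Rational(1, 2)))) = Add(381700, Mul(Pow(2, Rational(1, 2)), 23)) = Add(381700, Mul(23, Pow(2, Rational(1, 2))))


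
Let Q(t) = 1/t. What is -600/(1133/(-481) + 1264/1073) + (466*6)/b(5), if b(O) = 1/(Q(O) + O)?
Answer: 16478384/1095 ≈ 15049.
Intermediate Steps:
Q(t) = 1/t
b(O) = 1/(O + 1/O) (b(O) = 1/(1/O + O) = 1/(O + 1/O))
-600/(1133/(-481) + 1264/1073) + (466*6)/b(5) = -600/(1133/(-481) + 1264/1073) + (466*6)/((5/(1 + 5²))) = -600/(1133*(-1/481) + 1264*(1/1073)) + 2796/((5/(1 + 25))) = -600/(-1133/481 + 1264/1073) + 2796/((5/26)) = -600/(-16425/13949) + 2796/((5*(1/26))) = -600*(-13949/16425) + 2796/(5/26) = 111592/219 + 2796*(26/5) = 111592/219 + 72696/5 = 16478384/1095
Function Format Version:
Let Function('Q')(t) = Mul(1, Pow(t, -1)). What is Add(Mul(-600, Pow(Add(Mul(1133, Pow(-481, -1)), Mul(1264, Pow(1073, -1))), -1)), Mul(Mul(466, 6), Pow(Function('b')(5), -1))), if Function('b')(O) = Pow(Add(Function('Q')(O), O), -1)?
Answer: Rational(16478384, 1095) ≈ 15049.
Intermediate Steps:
Function('Q')(t) = Pow(t, -1)
Function('b')(O) = Pow(Add(O, Pow(O, -1)), -1) (Function('b')(O) = Pow(Add(Pow(O, -1), O), -1) = Pow(Add(O, Pow(O, -1)), -1))
Add(Mul(-600, Pow(Add(Mul(1133, Pow(-481, -1)), Mul(1264, Pow(1073, -1))), -1)), Mul(Mul(466, 6), Pow(Function('b')(5), -1))) = Add(Mul(-600, Pow(Add(Mul(1133, Pow(-481, -1)), Mul(1264, Pow(1073, -1))), -1)), Mul(Mul(466, 6), Pow(Mul(5, Pow(Add(1, Pow(5, 2)), -1)), -1))) = Add(Mul(-600, Pow(Add(Mul(1133, Rational(-1, 481)), Mul(1264, Rational(1, 1073))), -1)), Mul(2796, Pow(Mul(5, Pow(Add(1, 25), -1)), -1))) = Add(Mul(-600, Pow(Add(Rational(-1133, 481), Rational(1264, 1073)), -1)), Mul(2796, Pow(Mul(5, Pow(26, -1)), -1))) = Add(Mul(-600, Pow(Rational(-16425, 13949), -1)), Mul(2796, Pow(Mul(5, Rational(1, 26)), -1))) = Add(Mul(-600, Rational(-13949, 16425)), Mul(2796, Pow(Rational(5, 26), -1))) = Add(Rational(111592, 219), Mul(2796, Rational(26, 5))) = Add(Rational(111592, 219), Rational(72696, 5)) = Rational(16478384, 1095)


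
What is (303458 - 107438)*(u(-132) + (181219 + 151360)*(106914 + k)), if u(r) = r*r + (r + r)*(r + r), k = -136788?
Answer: -1947532781054520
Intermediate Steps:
u(r) = 5*r**2 (u(r) = r**2 + (2*r)*(2*r) = r**2 + 4*r**2 = 5*r**2)
(303458 - 107438)*(u(-132) + (181219 + 151360)*(106914 + k)) = (303458 - 107438)*(5*(-132)**2 + (181219 + 151360)*(106914 - 136788)) = 196020*(5*17424 + 332579*(-29874)) = 196020*(87120 - 9935465046) = 196020*(-9935377926) = -1947532781054520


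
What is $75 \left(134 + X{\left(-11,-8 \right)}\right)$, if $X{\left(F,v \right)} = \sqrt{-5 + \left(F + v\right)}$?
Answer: $10050 + 150 i \sqrt{6} \approx 10050.0 + 367.42 i$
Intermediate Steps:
$X{\left(F,v \right)} = \sqrt{-5 + F + v}$
$75 \left(134 + X{\left(-11,-8 \right)}\right) = 75 \left(134 + \sqrt{-5 - 11 - 8}\right) = 75 \left(134 + \sqrt{-24}\right) = 75 \left(134 + 2 i \sqrt{6}\right) = 10050 + 150 i \sqrt{6}$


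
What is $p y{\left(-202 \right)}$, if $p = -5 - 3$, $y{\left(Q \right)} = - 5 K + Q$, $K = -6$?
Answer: $1376$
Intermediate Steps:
$y{\left(Q \right)} = 30 + Q$ ($y{\left(Q \right)} = \left(-5\right) \left(-6\right) + Q = 30 + Q$)
$p = -8$ ($p = -5 - 3 = -8$)
$p y{\left(-202 \right)} = - 8 \left(30 - 202\right) = \left(-8\right) \left(-172\right) = 1376$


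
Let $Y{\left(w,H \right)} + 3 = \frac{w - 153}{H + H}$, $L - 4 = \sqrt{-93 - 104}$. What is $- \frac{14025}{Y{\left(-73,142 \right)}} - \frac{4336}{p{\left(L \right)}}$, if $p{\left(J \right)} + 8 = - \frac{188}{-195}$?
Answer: $\frac{1478730}{343} \approx 4311.2$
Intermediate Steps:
$L = 4 + i \sqrt{197}$ ($L = 4 + \sqrt{-93 - 104} = 4 + \sqrt{-197} = 4 + i \sqrt{197} \approx 4.0 + 14.036 i$)
$Y{\left(w,H \right)} = -3 + \frac{-153 + w}{2 H}$ ($Y{\left(w,H \right)} = -3 + \frac{w - 153}{H + H} = -3 + \frac{-153 + w}{2 H}$)
$p{\left(J \right)} = - \frac{1372}{195}$ ($p{\left(J \right)} = -8 - \frac{188}{-195} = -8 - - \frac{188}{195} = -8 + \frac{188}{195} = - \frac{1372}{195}$)
$- \frac{14025}{Y{\left(-73,142 \right)}} - \frac{4336}{p{\left(L \right)}} = - \frac{14025}{\frac{1}{2} \cdot \frac{1}{142} \left(-153 - 73 - 852\right)} - \frac{4336}{- \frac{1372}{195}} = - \frac{14025}{\frac{1}{2} \cdot \frac{1}{142} \left(-153 - 73 - 852\right)} - - \frac{211380}{343} = - \frac{14025}{\frac{1}{2} \cdot \frac{1}{142} \left(-1078\right)} + \frac{211380}{343} = - \frac{14025}{- \frac{539}{142}} + \frac{211380}{343} = \left(-14025\right) \left(- \frac{142}{539}\right) + \frac{211380}{343} = \frac{181050}{49} + \frac{211380}{343} = \frac{1478730}{343}$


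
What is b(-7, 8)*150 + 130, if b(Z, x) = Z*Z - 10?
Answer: 5980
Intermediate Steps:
b(Z, x) = -10 + Z² (b(Z, x) = Z² - 10 = -10 + Z²)
b(-7, 8)*150 + 130 = (-10 + (-7)²)*150 + 130 = (-10 + 49)*150 + 130 = 39*150 + 130 = 5850 + 130 = 5980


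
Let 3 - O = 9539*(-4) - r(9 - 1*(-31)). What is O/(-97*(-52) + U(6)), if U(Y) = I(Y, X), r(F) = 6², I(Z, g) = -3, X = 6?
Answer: 38195/5041 ≈ 7.5769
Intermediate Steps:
r(F) = 36
U(Y) = -3
O = 38195 (O = 3 - (9539*(-4) - 1*36) = 3 - (-38156 - 36) = 3 - 1*(-38192) = 3 + 38192 = 38195)
O/(-97*(-52) + U(6)) = 38195/(-97*(-52) - 3) = 38195/(5044 - 3) = 38195/5041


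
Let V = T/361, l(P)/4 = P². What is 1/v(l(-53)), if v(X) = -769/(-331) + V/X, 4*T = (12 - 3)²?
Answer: 5370403504/12476885707 ≈ 0.43043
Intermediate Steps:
T = 81/4 (T = (12 - 3)²/4 = (¼)*9² = (¼)*81 = 81/4 ≈ 20.250)
l(P) = 4*P²
V = 81/1444 (V = (81/4)/361 = (81/4)*(1/361) = 81/1444 ≈ 0.056094)
v(X) = 769/331 + 81/(1444*X) (v(X) = -769/(-331) + 81/(1444*X) = -769*(-1/331) + 81/(1444*X) = 769/331 + 81/(1444*X))
1/v(l(-53)) = 1/((26811 + 1110436*(4*(-53)²))/(477964*((4*(-53)²)))) = 1/((26811 + 1110436*(4*2809))/(477964*((4*2809)))) = 1/((1/477964)*(26811 + 1110436*11236)/11236) = 1/((1/477964)*(1/11236)*(26811 + 12476858896)) = 1/((1/477964)*(1/11236)*12476885707) = 1/(12476885707/5370403504) = 5370403504/12476885707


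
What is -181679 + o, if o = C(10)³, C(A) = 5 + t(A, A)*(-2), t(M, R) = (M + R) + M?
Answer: -348054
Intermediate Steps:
t(M, R) = R + 2*M
C(A) = 5 - 6*A (C(A) = 5 + (A + 2*A)*(-2) = 5 + (3*A)*(-2) = 5 - 6*A)
o = -166375 (o = (5 - 6*10)³ = (5 - 60)³ = (-55)³ = -166375)
-181679 + o = -181679 - 166375 = -348054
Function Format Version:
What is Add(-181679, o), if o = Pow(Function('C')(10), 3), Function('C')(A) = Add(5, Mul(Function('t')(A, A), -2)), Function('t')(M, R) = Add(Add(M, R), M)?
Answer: -348054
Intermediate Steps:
Function('t')(M, R) = Add(R, Mul(2, M))
Function('C')(A) = Add(5, Mul(-6, A)) (Function('C')(A) = Add(5, Mul(Add(A, Mul(2, A)), -2)) = Add(5, Mul(Mul(3, A), -2)) = Add(5, Mul(-6, A)))
o = -166375 (o = Pow(Add(5, Mul(-6, 10)), 3) = Pow(Add(5, -60), 3) = Pow(-55, 3) = -166375)
Add(-181679, o) = Add(-181679, -166375) = -348054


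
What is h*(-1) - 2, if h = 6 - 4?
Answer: -4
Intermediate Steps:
h = 2
h*(-1) - 2 = 2*(-1) - 2 = -2 - 2 = -4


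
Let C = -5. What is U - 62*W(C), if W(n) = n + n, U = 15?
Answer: 635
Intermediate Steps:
W(n) = 2*n
U - 62*W(C) = 15 - 124*(-5) = 15 - 62*(-10) = 15 + 620 = 635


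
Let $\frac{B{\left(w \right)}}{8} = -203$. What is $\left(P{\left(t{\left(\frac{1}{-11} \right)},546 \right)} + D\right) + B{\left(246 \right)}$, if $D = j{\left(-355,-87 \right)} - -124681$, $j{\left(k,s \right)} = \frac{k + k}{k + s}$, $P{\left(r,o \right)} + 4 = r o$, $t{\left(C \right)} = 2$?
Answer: $\frac{27436400}{221} \approx 1.2415 \cdot 10^{5}$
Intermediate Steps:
$P{\left(r,o \right)} = -4 + o r$ ($P{\left(r,o \right)} = -4 + r o = -4 + o r$)
$j{\left(k,s \right)} = \frac{2 k}{k + s}$
$B{\left(w \right)} = -1624$ ($B{\left(w \right)} = 8 \left(-203\right) = -1624$)
$D = \frac{27554856}{221}$ ($D = 2 \left(-355\right) \frac{1}{-355 - 87} - -124681 = 2 \left(-355\right) \frac{1}{-442} + 124681 = 2 \left(-355\right) \left(- \frac{1}{442}\right) + 124681 = \frac{355}{221} + 124681 = \frac{27554856}{221} \approx 1.2468 \cdot 10^{5}$)
$\left(P{\left(t{\left(\frac{1}{-11} \right)},546 \right)} + D\right) + B{\left(246 \right)} = \left(\left(-4 + 546 \cdot 2\right) + \frac{27554856}{221}\right) - 1624 = \left(\left(-4 + 1092\right) + \frac{27554856}{221}\right) - 1624 = \left(1088 + \frac{27554856}{221}\right) - 1624 = \frac{27795304}{221} - 1624 = \frac{27436400}{221}$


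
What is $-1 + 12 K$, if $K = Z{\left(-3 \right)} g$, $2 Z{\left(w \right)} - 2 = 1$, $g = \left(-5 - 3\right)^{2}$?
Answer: $1151$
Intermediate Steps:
$g = 64$ ($g = \left(-8\right)^{2} = 64$)
$Z{\left(w \right)} = \frac{3}{2}$ ($Z{\left(w \right)} = 1 + \frac{1}{2} \cdot 1 = 1 + \frac{1}{2} = \frac{3}{2}$)
$K = 96$ ($K = \frac{3}{2} \cdot 64 = 96$)
$-1 + 12 K = -1 + 12 \cdot 96 = -1 + 1152 = 1151$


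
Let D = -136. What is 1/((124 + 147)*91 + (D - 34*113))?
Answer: 1/20683 ≈ 4.8349e-5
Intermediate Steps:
1/((124 + 147)*91 + (D - 34*113)) = 1/((124 + 147)*91 + (-136 - 34*113)) = 1/(271*91 + (-136 - 3842)) = 1/(24661 - 3978) = 1/20683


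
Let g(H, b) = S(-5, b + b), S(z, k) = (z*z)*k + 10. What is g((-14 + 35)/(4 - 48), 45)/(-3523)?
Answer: -2260/3523 ≈ -0.64150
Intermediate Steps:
S(z, k) = 10 + k*z² (S(z, k) = z²*k + 10 = k*z² + 10 = 10 + k*z²)
g(H, b) = 10 + 50*b (g(H, b) = 10 + (b + b)*(-5)² = 10 + (2*b)*25 = 10 + 50*b)
g((-14 + 35)/(4 - 48), 45)/(-3523) = (10 + 50*45)/(-3523) = (10 + 2250)*(-1/3523) = 2260*(-1/3523) = -2260/3523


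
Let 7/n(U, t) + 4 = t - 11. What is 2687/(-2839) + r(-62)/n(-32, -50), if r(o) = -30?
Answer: 5517241/19873 ≈ 277.63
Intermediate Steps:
n(U, t) = 7/(-15 + t) (n(U, t) = 7/(-4 + (t - 11)) = 7/(-4 + (-11 + t)) = 7/(-15 + t))
2687/(-2839) + r(-62)/n(-32, -50) = 2687/(-2839) - 30/(7/(-15 - 50)) = 2687*(-1/2839) - 30/(7/(-65)) = -2687/2839 - 30/(7*(-1/65)) = -2687/2839 - 30/(-7/65) = -2687/2839 - 30*(-65/7) = -2687/2839 + 1950/7 = 5517241/19873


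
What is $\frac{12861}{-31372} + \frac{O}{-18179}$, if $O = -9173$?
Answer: $\frac{53975237}{570311588} \approx 0.094642$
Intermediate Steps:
$\frac{12861}{-31372} + \frac{O}{-18179} = \frac{12861}{-31372} - \frac{9173}{-18179} = 12861 \left(- \frac{1}{31372}\right) - - \frac{9173}{18179} = - \frac{12861}{31372} + \frac{9173}{18179} = \frac{53975237}{570311588}$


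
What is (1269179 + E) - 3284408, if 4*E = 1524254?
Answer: -3268331/2 ≈ -1.6342e+6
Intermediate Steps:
E = 762127/2 (E = (1/4)*1524254 = 762127/2 ≈ 3.8106e+5)
(1269179 + E) - 3284408 = (1269179 + 762127/2) - 3284408 = 3300485/2 - 3284408 = -3268331/2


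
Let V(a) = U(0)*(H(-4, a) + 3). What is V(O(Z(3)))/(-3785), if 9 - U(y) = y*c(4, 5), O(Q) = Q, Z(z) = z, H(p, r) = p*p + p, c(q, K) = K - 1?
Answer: -27/757 ≈ -0.035667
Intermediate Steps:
c(q, K) = -1 + K
H(p, r) = p + p² (H(p, r) = p² + p = p + p²)
U(y) = 9 - 4*y (U(y) = 9 - y*(-1 + 5) = 9 - y*4 = 9 - 4*y)
V(a) = 135 (V(a) = (9 - 4*0)*(-4*(1 - 4) + 3) = (9 + 0)*(-4*(-3) + 3) = 9*(12 + 3) = 9*15 = 135)
V(O(Z(3)))/(-3785) = 135/(-3785) = 135*(-1/3785) = -27/757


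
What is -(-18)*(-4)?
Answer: -72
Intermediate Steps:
-(-18)*(-4) = -18*4 = -72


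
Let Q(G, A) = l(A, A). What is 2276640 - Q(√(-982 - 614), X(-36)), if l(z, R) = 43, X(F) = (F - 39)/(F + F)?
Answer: 2276597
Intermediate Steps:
X(F) = (-39 + F)/(2*F) (X(F) = (-39 + F)/((2*F)) = (-39 + F)*(1/(2*F)) = (-39 + F)/(2*F))
Q(G, A) = 43
2276640 - Q(√(-982 - 614), X(-36)) = 2276640 - 1*43 = 2276640 - 43 = 2276597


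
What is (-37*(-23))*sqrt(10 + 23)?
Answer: 851*sqrt(33) ≈ 4888.6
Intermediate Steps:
(-37*(-23))*sqrt(10 + 23) = 851*sqrt(33)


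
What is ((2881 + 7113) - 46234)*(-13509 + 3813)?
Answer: 351383040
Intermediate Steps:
((2881 + 7113) - 46234)*(-13509 + 3813) = (9994 - 46234)*(-9696) = -36240*(-9696) = 351383040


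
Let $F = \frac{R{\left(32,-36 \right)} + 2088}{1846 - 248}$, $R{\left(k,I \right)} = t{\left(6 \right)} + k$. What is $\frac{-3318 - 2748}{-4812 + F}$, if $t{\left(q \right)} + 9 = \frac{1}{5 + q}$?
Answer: $\frac{3136122}{2487121} \approx 1.2609$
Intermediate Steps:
$t{\left(q \right)} = -9 + \frac{1}{5 + q}$
$R{\left(k,I \right)} = - \frac{98}{11} + k$ ($R{\left(k,I \right)} = \frac{-44 - 54}{5 + 6} + k = \frac{-44 - 54}{11} + k = \frac{1}{11} \left(-98\right) + k = - \frac{98}{11} + k$)
$F = \frac{683}{517}$ ($F = \frac{\left(- \frac{98}{11} + 32\right) + 2088}{1846 - 248} = \frac{\frac{254}{11} + 2088}{1598} = \frac{23222}{11} \cdot \frac{1}{1598} = \frac{683}{517} \approx 1.3211$)
$\frac{-3318 - 2748}{-4812 + F} = \frac{-3318 - 2748}{-4812 + \frac{683}{517}} = - \frac{6066}{- \frac{2487121}{517}} = \left(-6066\right) \left(- \frac{517}{2487121}\right) = \frac{3136122}{2487121}$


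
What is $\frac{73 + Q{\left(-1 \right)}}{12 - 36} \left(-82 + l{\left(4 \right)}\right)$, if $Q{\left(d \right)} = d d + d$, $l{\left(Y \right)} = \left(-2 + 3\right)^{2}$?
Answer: $\frac{1971}{8} \approx 246.38$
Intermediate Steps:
$l{\left(Y \right)} = 1$ ($l{\left(Y \right)} = 1^{2} = 1$)
$Q{\left(d \right)} = d + d^{2}$ ($Q{\left(d \right)} = d^{2} + d = d + d^{2}$)
$\frac{73 + Q{\left(-1 \right)}}{12 - 36} \left(-82 + l{\left(4 \right)}\right) = \frac{73 - \left(1 - 1\right)}{12 - 36} \left(-82 + 1\right) = \frac{73 - 0}{-24} \left(-81\right) = \left(73 + 0\right) \left(- \frac{1}{24}\right) \left(-81\right) = 73 \left(- \frac{1}{24}\right) \left(-81\right) = \left(- \frac{73}{24}\right) \left(-81\right) = \frac{1971}{8}$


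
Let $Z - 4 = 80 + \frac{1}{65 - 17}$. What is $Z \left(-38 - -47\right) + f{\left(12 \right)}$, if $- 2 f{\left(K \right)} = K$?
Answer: $\frac{12003}{16} \approx 750.19$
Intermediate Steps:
$f{\left(K \right)} = - \frac{K}{2}$
$Z = \frac{4033}{48}$ ($Z = 4 + \left(80 + \frac{1}{65 - 17}\right) = 4 + \left(80 + \frac{1}{48}\right) = 4 + \frac{3841}{48} = \frac{4033}{48} \approx 84.021$)
$Z \left(-38 - -47\right) + f{\left(12 \right)} = \frac{4033 \left(-38 - -47\right)}{48} - 6 = \frac{4033 \left(-38 + 47\right)}{48} - 6 = \frac{4033}{48} \cdot 9 - 6 = \frac{12099}{16} - 6 = \frac{12003}{16}$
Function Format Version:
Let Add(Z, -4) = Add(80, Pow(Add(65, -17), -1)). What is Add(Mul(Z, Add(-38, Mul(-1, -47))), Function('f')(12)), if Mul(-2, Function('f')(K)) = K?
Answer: Rational(12003, 16) ≈ 750.19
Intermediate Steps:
Function('f')(K) = Mul(Rational(-1, 2), K)
Z = Rational(4033, 48) (Z = Add(4, Add(80, Pow(Add(65, -17), -1))) = Add(4, Add(80, Pow(48, -1))) = Add(4, Add(80, Rational(1, 48))) = Add(4, Rational(3841, 48)) = Rational(4033, 48) ≈ 84.021)
Add(Mul(Z, Add(-38, Mul(-1, -47))), Function('f')(12)) = Add(Mul(Rational(4033, 48), Add(-38, Mul(-1, -47))), Mul(Rational(-1, 2), 12)) = Add(Mul(Rational(4033, 48), Add(-38, 47)), -6) = Add(Mul(Rational(4033, 48), 9), -6) = Add(Rational(12099, 16), -6) = Rational(12003, 16)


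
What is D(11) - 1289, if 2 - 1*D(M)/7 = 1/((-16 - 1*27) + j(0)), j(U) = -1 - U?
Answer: -56093/44 ≈ -1274.8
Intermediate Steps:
D(M) = 623/44 (D(M) = 14 - 7/((-16 - 1*27) + (-1 - 1*0)) = 14 - 7/((-16 - 27) + (-1 + 0)) = 14 - 7/(-43 - 1) = 14 - 7/(-44) = 14 - 7*(-1/44) = 14 + 7/44 = 623/44)
D(11) - 1289 = 623/44 - 1289 = -56093/44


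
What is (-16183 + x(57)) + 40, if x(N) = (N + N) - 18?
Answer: -16047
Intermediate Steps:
x(N) = -18 + 2*N (x(N) = 2*N - 18 = -18 + 2*N)
(-16183 + x(57)) + 40 = (-16183 + (-18 + 2*57)) + 40 = (-16183 + (-18 + 114)) + 40 = (-16183 + 96) + 40 = -16087 + 40 = -16047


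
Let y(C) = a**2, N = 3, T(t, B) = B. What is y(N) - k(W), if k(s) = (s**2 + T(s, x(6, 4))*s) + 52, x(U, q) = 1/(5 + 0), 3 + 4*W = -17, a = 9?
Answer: 5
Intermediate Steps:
W = -5 (W = -3/4 + (1/4)*(-17) = -3/4 - 17/4 = -5)
x(U, q) = 1/5
k(s) = 52 + s**2 + s/5 (k(s) = (s**2 + s/5) + 52 = 52 + s**2 + s/5)
y(C) = 81 (y(C) = 9**2 = 81)
y(N) - k(W) = 81 - (52 + (-5)**2 + (1/5)*(-5)) = 81 - (52 + 25 - 1) = 81 - 1*76 = 81 - 76 = 5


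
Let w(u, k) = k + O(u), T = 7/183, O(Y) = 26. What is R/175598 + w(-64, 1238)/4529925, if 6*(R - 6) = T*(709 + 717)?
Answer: 17709355817/48522191979150 ≈ 0.00036497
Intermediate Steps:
T = 7/183 (T = 7*(1/183) = 7/183 ≈ 0.038251)
w(u, k) = 26 + k (w(u, k) = k + 26 = 26 + k)
R = 8285/549 (R = 6 + (7*(709 + 717)/183)/6 = 6 + ((7/183)*1426)/6 = 6 + (⅙)*(9982/183) = 6 + 4991/549 = 8285/549 ≈ 15.091)
R/175598 + w(-64, 1238)/4529925 = (8285/549)/175598 + (26 + 1238)/4529925 = (8285/549)*(1/175598) + 1264*(1/4529925) = 8285/96403302 + 1264/4529925 = 17709355817/48522191979150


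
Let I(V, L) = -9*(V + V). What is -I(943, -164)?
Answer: 16974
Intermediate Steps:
I(V, L) = -18*V
-I(943, -164) = -(-18)*943 = -1*(-16974) = 16974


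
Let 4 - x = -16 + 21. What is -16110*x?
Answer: 16110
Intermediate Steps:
x = -1 (x = 4 - (-16 + 21) = 4 - 1*5 = 4 - 5 = -1)
-16110*x = -16110*(-1) = 16110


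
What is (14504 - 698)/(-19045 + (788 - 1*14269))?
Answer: -59/139 ≈ -0.42446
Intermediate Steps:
(14504 - 698)/(-19045 + (788 - 1*14269)) = 13806/(-19045 + (788 - 14269)) = 13806/(-19045 - 13481) = 13806/(-32526) = 13806*(-1/32526) = -59/139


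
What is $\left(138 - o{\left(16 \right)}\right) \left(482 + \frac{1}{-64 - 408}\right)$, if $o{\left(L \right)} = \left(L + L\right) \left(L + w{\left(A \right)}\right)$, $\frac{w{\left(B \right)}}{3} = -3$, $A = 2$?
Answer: $- \frac{9782629}{236} \approx -41452.0$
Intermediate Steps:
$w{\left(B \right)} = -9$ ($w{\left(B \right)} = 3 \left(-3\right) = -9$)
$o{\left(L \right)} = 2 L \left(-9 + L\right)$ ($o{\left(L \right)} = \left(L + L\right) \left(L - 9\right) = 2 L \left(-9 + L\right)$)
$\left(138 - o{\left(16 \right)}\right) \left(482 + \frac{1}{-64 - 408}\right) = \left(138 - 2 \cdot 16 \left(-9 + 16\right)\right) \left(482 + \frac{1}{-64 - 408}\right) = \left(138 - 2 \cdot 16 \cdot 7\right) \left(482 + \frac{1}{-472}\right) = \left(138 - 224\right) \left(482 - \frac{1}{472}\right) = \left(138 - 224\right) \frac{227503}{472} = \left(-86\right) \frac{227503}{472} = - \frac{9782629}{236}$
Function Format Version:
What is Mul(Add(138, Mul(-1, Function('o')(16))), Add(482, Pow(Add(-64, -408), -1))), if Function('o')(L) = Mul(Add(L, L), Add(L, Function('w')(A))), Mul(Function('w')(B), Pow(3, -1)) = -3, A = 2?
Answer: Rational(-9782629, 236) ≈ -41452.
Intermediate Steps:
Function('w')(B) = -9 (Function('w')(B) = Mul(3, -3) = -9)
Function('o')(L) = Mul(2, L, Add(-9, L)) (Function('o')(L) = Mul(Add(L, L), Add(L, -9)) = Mul(Mul(2, L), Add(-9, L)) = Mul(2, L, Add(-9, L)))
Mul(Add(138, Mul(-1, Function('o')(16))), Add(482, Pow(Add(-64, -408), -1))) = Mul(Add(138, Mul(-1, Mul(2, 16, Add(-9, 16)))), Add(482, Pow(Add(-64, -408), -1))) = Mul(Add(138, Mul(-1, Mul(2, 16, 7))), Add(482, Pow(-472, -1))) = Mul(Add(138, Mul(-1, 224)), Add(482, Rational(-1, 472))) = Mul(Add(138, -224), Rational(227503, 472)) = Mul(-86, Rational(227503, 472)) = Rational(-9782629, 236)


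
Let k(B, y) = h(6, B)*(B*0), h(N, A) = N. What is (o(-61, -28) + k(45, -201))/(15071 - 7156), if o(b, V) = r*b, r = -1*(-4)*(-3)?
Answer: 732/7915 ≈ 0.092483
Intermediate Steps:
r = -12 (r = 4*(-3) = -12)
o(b, V) = -12*b
k(B, y) = 0 (k(B, y) = 6*(B*0) = 6*0 = 0)
(o(-61, -28) + k(45, -201))/(15071 - 7156) = (-12*(-61) + 0)/(15071 - 7156) = (732 + 0)/7915 = 732*(1/7915) = 732/7915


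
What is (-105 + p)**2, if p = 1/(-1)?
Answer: 11236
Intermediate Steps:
p = -1
(-105 + p)**2 = (-105 - 1)**2 = (-106)**2 = 11236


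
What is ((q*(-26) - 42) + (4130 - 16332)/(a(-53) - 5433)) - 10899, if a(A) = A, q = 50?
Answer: -33570962/2743 ≈ -12239.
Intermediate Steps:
((q*(-26) - 42) + (4130 - 16332)/(a(-53) - 5433)) - 10899 = ((50*(-26) - 42) + (4130 - 16332)/(-53 - 5433)) - 10899 = ((-1300 - 42) - 12202/(-5486)) - 10899 = (-1342 - 12202*(-1/5486)) - 10899 = (-1342 + 6101/2743) - 10899 = -3675005/2743 - 10899 = -33570962/2743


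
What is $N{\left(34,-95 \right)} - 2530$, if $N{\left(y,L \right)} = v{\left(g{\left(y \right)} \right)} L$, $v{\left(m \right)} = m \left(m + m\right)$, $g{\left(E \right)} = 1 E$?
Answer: $-222170$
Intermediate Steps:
$g{\left(E \right)} = E$
$v{\left(m \right)} = 2 m^{2}$ ($v{\left(m \right)} = m 2 m = 2 m^{2}$)
$N{\left(y,L \right)} = 2 L y^{2}$ ($N{\left(y,L \right)} = 2 y^{2} L = 2 L y^{2}$)
$N{\left(34,-95 \right)} - 2530 = 2 \left(-95\right) 34^{2} - 2530 = 2 \left(-95\right) 1156 - 2530 = -219640 - 2530 = -222170$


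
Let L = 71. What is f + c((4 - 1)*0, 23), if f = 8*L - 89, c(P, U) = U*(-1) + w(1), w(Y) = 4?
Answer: 460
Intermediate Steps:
c(P, U) = 4 - U (c(P, U) = U*(-1) + 4 = -U + 4 = 4 - U)
f = 479 (f = 8*71 - 89 = 568 - 89 = 479)
f + c((4 - 1)*0, 23) = 479 + (4 - 1*23) = 479 + (4 - 23) = 479 - 19 = 460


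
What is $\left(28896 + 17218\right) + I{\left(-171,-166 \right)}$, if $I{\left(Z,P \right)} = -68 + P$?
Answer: $45880$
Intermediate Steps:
$\left(28896 + 17218\right) + I{\left(-171,-166 \right)} = \left(28896 + 17218\right) - 234 = 46114 - 234 = 45880$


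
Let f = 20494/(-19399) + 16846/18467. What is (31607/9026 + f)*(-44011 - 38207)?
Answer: -446303400878439183/1616743135829 ≈ -2.7605e+5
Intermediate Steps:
f = -51667144/358241333 (f = 20494*(-1/19399) + 16846*(1/18467) = -20494/19399 + 16846/18467 = -51667144/358241333 ≈ -0.14422)
(31607/9026 + f)*(-44011 - 38207) = (31607/9026 - 51667144/358241333)*(-44011 - 38207) = (31607*(1/9026) - 51667144/358241333)*(-82218) = (31607/9026 - 51667144/358241333)*(-82218) = (10856586170387/3233486271658)*(-82218) = -446303400878439183/1616743135829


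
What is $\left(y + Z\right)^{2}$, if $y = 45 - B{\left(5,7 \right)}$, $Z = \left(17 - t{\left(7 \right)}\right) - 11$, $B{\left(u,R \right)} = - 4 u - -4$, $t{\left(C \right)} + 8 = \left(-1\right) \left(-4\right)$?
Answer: $5041$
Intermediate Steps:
$t{\left(C \right)} = -4$ ($t{\left(C \right)} = -8 - -4 = -8 + 4 = -4$)
$B{\left(u,R \right)} = 4 - 4 u$ ($B{\left(u,R \right)} = - 4 u + 4 = 4 - 4 u$)
$Z = 10$ ($Z = \left(17 - -4\right) - 11 = \left(17 + 4\right) - 11 = 21 - 11 = 10$)
$y = 61$ ($y = 45 - \left(4 - 20\right) = 45 - -16 = 45 + 16 = 61$)
$\left(y + Z\right)^{2} = \left(61 + 10\right)^{2} = 71^{2} = 5041$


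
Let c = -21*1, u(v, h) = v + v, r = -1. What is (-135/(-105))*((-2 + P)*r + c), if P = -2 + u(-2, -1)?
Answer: -117/7 ≈ -16.714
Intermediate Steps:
u(v, h) = 2*v
c = -21
P = -6 (P = -2 + 2*(-2) = -2 - 4 = -6)
(-135/(-105))*((-2 + P)*r + c) = (-135/(-105))*((-2 - 6)*(-1) - 21) = (-135*(-1/105))*(-8*(-1) - 21) = 9*(8 - 21)/7 = (9/7)*(-13) = -117/7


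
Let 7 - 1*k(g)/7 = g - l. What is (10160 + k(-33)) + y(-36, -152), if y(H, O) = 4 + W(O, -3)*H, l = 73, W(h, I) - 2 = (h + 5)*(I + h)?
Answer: -809377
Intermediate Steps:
W(h, I) = 2 + (5 + h)*(I + h) (W(h, I) = 2 + (h + 5)*(I + h) = 2 + (5 + h)*(I + h))
k(g) = 560 - 7*g (k(g) = 49 - 7*(g - 1*73) = 49 - 7*(g - 73) = 49 - 7*(-73 + g) = 49 + (511 - 7*g) = 560 - 7*g)
y(H, O) = 4 + H*(-13 + O² + 2*O) (y(H, O) = 4 + (2 + O² + 5*(-3) + 5*O - 3*O)*H = 4 + (2 + O² - 15 + 5*O - 3*O)*H = 4 + (-13 + O² + 2*O)*H = 4 + H*(-13 + O² + 2*O))
(10160 + k(-33)) + y(-36, -152) = (10160 + (560 - 7*(-33))) + (4 - 36*(-13 + (-152)² + 2*(-152))) = (10160 + (560 + 231)) + (4 - 36*(-13 + 23104 - 304)) = (10160 + 791) + (4 - 36*22787) = 10951 + (4 - 820332) = 10951 - 820328 = -809377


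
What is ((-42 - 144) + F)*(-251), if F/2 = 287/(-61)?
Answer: 2991920/61 ≈ 49048.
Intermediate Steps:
F = -574/61 (F = 2*(287/(-61)) = 2*(287*(-1/61)) = 2*(-287/61) = -574/61 ≈ -9.4098)
((-42 - 144) + F)*(-251) = ((-42 - 144) - 574/61)*(-251) = (-186 - 574/61)*(-251) = -11920/61*(-251) = 2991920/61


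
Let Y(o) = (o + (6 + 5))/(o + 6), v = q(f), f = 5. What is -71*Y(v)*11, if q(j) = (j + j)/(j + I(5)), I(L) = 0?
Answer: -10153/8 ≈ -1269.1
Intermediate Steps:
q(j) = 2 (q(j) = (j + j)/(j + 0) = (2*j)/j = 2)
v = 2
Y(o) = (11 + o)/(6 + o) (Y(o) = (o + 11)/(6 + o) = (11 + o)/(6 + o))
-71*Y(v)*11 = -71*(11 + 2)/(6 + 2)*11 = -71*13/8*11 = -923/8*11 = -10153/8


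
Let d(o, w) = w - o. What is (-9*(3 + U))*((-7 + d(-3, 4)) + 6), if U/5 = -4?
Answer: 918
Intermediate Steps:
U = -20 (U = 5*(-4) = -20)
(-9*(3 + U))*((-7 + d(-3, 4)) + 6) = (-9*(3 - 20))*((-7 + (4 - 1*(-3))) + 6) = (-9*(-17))*((-7 + (4 + 3)) + 6) = 153*((-7 + 7) + 6) = 153*(0 + 6) = 153*6 = 918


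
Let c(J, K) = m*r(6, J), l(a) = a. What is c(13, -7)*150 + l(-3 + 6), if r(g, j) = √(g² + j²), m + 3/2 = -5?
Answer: 3 - 975*√205 ≈ -13957.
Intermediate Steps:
m = -13/2 (m = -3/2 - 5 = -13/2 ≈ -6.5000)
c(J, K) = -13*√(36 + J²)/2 (c(J, K) = -13*√(6² + J²)/2 = -13*√(36 + J²)/2)
c(13, -7)*150 + l(-3 + 6) = -13*√(36 + 13²)/2*150 + (-3 + 6) = -13*√(36 + 169)/2*150 + 3 = -13*√205/2*150 + 3 = -975*√205 + 3 = 3 - 975*√205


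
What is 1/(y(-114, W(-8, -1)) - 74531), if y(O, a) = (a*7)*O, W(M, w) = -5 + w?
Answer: -1/69743 ≈ -1.4338e-5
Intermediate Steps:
y(O, a) = 7*O*a (y(O, a) = (7*a)*O = 7*O*a)
1/(y(-114, W(-8, -1)) - 74531) = 1/(7*(-114)*(-5 - 1) - 74531) = 1/(7*(-114)*(-6) - 74531) = 1/(4788 - 74531) = 1/(-69743) = -1/69743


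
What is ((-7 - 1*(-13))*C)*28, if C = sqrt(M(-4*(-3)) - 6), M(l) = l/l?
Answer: 168*I*sqrt(5) ≈ 375.66*I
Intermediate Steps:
M(l) = 1
C = I*sqrt(5) (C = sqrt(1 - 6) = sqrt(-5) = I*sqrt(5) ≈ 2.2361*I)
((-7 - 1*(-13))*C)*28 = ((-7 - 1*(-13))*(I*sqrt(5)))*28 = ((-7 + 13)*(I*sqrt(5)))*28 = (6*(I*sqrt(5)))*28 = (6*I*sqrt(5))*28 = 168*I*sqrt(5)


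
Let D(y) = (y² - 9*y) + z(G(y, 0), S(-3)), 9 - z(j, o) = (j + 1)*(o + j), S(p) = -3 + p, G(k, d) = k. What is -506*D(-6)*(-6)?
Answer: 118404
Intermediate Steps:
z(j, o) = 9 - (1 + j)*(j + o) (z(j, o) = 9 - (j + 1)*(o + j) = 9 - (1 + j)*(j + o))
D(y) = 15 - 4*y (D(y) = (y² - 9*y) + (9 - y - (-3 - 3) - y² - y*(-3 - 3)) = (y² - 9*y) + (9 - y - 1*(-6) - y² - 1*y*(-6)) = (y² - 9*y) + (9 - y + 6 - y² + 6*y) = (y² - 9*y) + (15 - y² + 5*y) = 15 - 4*y)
-506*D(-6)*(-6) = -506*(15 - 4*(-6))*(-6) = -506*(15 + 24)*(-6) = -19734*(-6) = -506*(-234) = 118404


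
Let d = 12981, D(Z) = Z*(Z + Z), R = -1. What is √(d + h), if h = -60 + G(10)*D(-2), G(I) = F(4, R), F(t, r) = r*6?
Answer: √12873 ≈ 113.46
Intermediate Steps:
D(Z) = 2*Z² (D(Z) = Z*(2*Z) = 2*Z²)
F(t, r) = 6*r
G(I) = -6 (G(I) = 6*(-1) = -6)
h = -108 (h = -60 - 12*(-2)² = -60 - 12*4 = -60 - 6*8 = -60 - 48 = -108)
√(d + h) = √(12981 - 108) = √12873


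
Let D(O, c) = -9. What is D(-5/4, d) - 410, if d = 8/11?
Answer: -419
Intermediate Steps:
d = 8/11 (d = 8*(1/11) = 8/11 ≈ 0.72727)
D(-5/4, d) - 410 = -9 - 410 = -419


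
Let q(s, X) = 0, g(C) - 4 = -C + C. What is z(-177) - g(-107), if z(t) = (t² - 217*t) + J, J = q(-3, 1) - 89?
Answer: 69645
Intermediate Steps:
g(C) = 4 (g(C) = 4 + (-C + C) = 4 + 0 = 4)
J = -89 (J = 0 - 89 = -89)
z(t) = -89 + t² - 217*t (z(t) = (t² - 217*t) - 89 = -89 + t² - 217*t)
z(-177) - g(-107) = (-89 + (-177)² - 217*(-177)) - 1*4 = (-89 + 31329 + 38409) - 4 = 69649 - 4 = 69645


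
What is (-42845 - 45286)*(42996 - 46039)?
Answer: 268182633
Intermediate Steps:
(-42845 - 45286)*(42996 - 46039) = -88131*(-3043) = 268182633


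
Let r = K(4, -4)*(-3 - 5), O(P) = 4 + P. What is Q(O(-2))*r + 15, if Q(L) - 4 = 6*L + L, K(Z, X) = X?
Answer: 591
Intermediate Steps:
Q(L) = 4 + 7*L (Q(L) = 4 + (6*L + L) = 4 + 7*L)
r = 32 (r = -4*(-3 - 5) = -4*(-8) = 32)
Q(O(-2))*r + 15 = (4 + 7*(4 - 2))*32 + 15 = (4 + 7*2)*32 + 15 = (4 + 14)*32 + 15 = 18*32 + 15 = 576 + 15 = 591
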